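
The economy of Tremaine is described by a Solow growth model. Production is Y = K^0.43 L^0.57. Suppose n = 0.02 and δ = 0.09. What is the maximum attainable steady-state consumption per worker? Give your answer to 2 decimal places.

n + δ = 0.02 + 0.09 = 0.11.
Golden rule sets MPK = n+δ: 0.43·k^(0.43−1) = 0.11, so k_gold = (0.43/0.11)^(1/0.57) ≈ 10.9328.
y_gold = 10.9328^0.43 ≈ 2.7968.
c_gold = y_gold − (n+δ)·k_gold = 2.7968 − 0.11·10.9328 ≈ 1.5941.

c_gold ≈ 1.59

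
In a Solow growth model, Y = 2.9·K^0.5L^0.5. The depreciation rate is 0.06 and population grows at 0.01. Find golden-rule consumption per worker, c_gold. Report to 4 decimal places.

c_gold ≈ 30.0357

Capital per worker breaks even when investment replaces (n + δ)·k; here n + δ = 0.07.
Golden rule sets MPK = n+δ: 0.5·2.9·k^(0.5−1) = 0.07, so k_gold = (0.5·2.9/0.07)^(1/0.5) ≈ 429.0816.
y_gold = 2.9·429.0816^0.5 ≈ 60.0714.
c_gold = y_gold − (n+δ)·k_gold = 60.0714 − 0.07·429.0816 ≈ 30.0357.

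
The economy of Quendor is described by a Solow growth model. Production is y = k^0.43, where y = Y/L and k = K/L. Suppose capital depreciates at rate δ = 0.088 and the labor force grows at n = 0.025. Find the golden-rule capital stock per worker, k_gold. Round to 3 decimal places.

k_gold ≈ 10.429

The effective depreciation rate is n + δ = 0.025 + 0.088 = 0.113.
Golden rule sets MPK = n+δ: 0.43·k^(0.43−1) = 0.113, so k_gold = (0.43/0.113)^(1/0.57) ≈ 10.4286.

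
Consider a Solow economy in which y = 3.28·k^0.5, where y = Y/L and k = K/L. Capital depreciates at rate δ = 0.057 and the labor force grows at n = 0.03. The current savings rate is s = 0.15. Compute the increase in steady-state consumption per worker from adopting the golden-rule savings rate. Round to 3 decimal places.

n + δ = 0.03 + 0.057 = 0.087.
Current steady state (s = 0.15): k* = (0.15·3.28/0.087)^(1/0.5) ≈ 31.9810, y* = 3.28·31.9810^0.5 ≈ 18.5490, c* = (1−0.15)·18.5490 ≈ 15.7666.
At the golden rule the marginal product of capital equals n+δ: 0.5·3.28·k^(0.5−1) = 0.087. Solving, k_gold = (0.5·3.28/0.087)^(1/0.5) ≈ 355.3442.
y_gold = 3.28·355.3442^0.5 ≈ 61.8299, c_gold = y_gold − 0.087·k_gold ≈ 30.9149.
Gain: Δc = 30.9149 − 15.7666 ≈ 15.1483.

Δc ≈ 15.148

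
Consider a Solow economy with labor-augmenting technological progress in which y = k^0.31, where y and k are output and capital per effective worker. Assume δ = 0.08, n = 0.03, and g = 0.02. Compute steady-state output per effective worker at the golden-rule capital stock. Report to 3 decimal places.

The effective depreciation rate is n + g + δ = 0.03 + 0.02 + 0.08 = 0.13.
Golden rule sets MPK = n+g+δ: 0.31·k^(0.31−1) = 0.13, so k_gold = (0.31/0.13)^(1/0.69) ≈ 3.5236.
Output: y_gold = k_gold^0.31 = 3.5236^0.31 ≈ 1.4776.

y_gold ≈ 1.478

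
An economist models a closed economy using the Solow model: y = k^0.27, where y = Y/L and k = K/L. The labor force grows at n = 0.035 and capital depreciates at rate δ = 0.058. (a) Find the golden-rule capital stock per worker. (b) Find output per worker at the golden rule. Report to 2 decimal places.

(a) k_gold ≈ 4.31; (b) y_gold ≈ 1.48

Capital per worker breaks even when investment replaces (n + δ)·k; here n + δ = 0.093.
Setting f'(k) = n+δ gives 0.27·k^(0.27−1) = 0.093, hence k_gold = (0.27/0.093)^(1/0.73) ≈ 4.3061.
y_gold = 4.3061^0.27 ≈ 1.4832.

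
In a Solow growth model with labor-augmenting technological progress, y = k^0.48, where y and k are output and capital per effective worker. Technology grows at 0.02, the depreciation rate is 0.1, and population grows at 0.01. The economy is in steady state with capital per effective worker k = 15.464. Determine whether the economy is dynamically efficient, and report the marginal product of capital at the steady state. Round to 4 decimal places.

dynamically inefficient; MPK ≈ 0.1156

Break-even investment rate: n + g + δ = 0.01 + 0.02 + 0.1 = 0.13.
MPK = 0.48·k^(0.48−1) = 0.48·15.464^(-0.52) ≈ 0.1156.
MPK < 0.13, so the economy is dynamically inefficient (over-saving).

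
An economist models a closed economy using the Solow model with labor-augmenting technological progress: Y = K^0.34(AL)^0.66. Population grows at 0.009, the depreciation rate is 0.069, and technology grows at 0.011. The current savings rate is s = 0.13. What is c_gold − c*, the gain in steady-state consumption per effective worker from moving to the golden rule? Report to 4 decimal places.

Break-even investment rate: n + g + δ = 0.009 + 0.011 + 0.069 = 0.089.
Current steady state (s = 0.13): k* = (0.13/0.089)^(1/0.66) ≈ 1.7755, y* = 1.7755^0.34 ≈ 1.2155, c* = (1−0.13)·1.2155 ≈ 1.0575.
Maximizing c = f(k) − (n+g+δ)·k gives f'(k) = n+g+δ, i.e. 0.34·k^(0.34−1) = 0.089, so k_gold = (0.34/0.089)^(1/0.66) ≈ 7.6200.
y_gold = 7.6200^0.34 ≈ 1.9946, c_gold = y_gold − 0.089·k_gold ≈ 1.3165.
Gain: Δc = 1.3165 − 1.0575 ≈ 0.2589.

Δc ≈ 0.2589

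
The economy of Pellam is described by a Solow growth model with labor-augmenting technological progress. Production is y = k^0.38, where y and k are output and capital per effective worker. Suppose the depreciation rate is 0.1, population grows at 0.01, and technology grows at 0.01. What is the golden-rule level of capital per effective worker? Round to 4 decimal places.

k_gold ≈ 6.4183

The effective depreciation rate is n + g + δ = 0.01 + 0.01 + 0.1 = 0.12.
Maximizing c = f(k) − (n+g+δ)·k gives f'(k) = n+g+δ, i.e. 0.38·k^(0.38−1) = 0.12, so k_gold = (0.38/0.12)^(1/0.62) ≈ 6.4183.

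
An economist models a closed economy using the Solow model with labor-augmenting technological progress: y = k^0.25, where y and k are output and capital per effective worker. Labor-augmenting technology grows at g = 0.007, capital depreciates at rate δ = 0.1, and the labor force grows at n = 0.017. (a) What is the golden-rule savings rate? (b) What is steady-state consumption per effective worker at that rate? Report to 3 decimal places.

Break-even investment rate: n + g + δ = 0.017 + 0.007 + 0.1 = 0.124.
For Cobb-Douglas, s_gold equals capital's share: s_gold = 0.25.
At the golden rule the marginal product of capital equals n+g+δ: 0.25·k^(0.25−1) = 0.124. Solving, k_gold = (0.25/0.124)^(1/0.75) ≈ 2.5470.
y_gold = 2.5470^0.25 ≈ 1.2633; c_gold = (1−0.25)·y_gold ≈ 0.9475.

(a) s_gold = 0.250; (b) c_gold ≈ 0.947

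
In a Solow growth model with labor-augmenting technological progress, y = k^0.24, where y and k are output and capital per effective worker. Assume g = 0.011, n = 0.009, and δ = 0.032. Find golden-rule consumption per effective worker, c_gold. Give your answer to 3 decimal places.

c_gold ≈ 1.232

Capital per effective worker breaks even when investment replaces (n + g + δ)·k; here n + g + δ = 0.052.
At the golden rule the marginal product of capital equals n+g+δ: 0.24·k^(0.24−1) = 0.052. Solving, k_gold = (0.24/0.052)^(1/0.76) ≈ 7.4810.
y_gold = 7.4810^0.24 ≈ 1.6209.
c_gold = y_gold − (n+g+δ)·k_gold = 1.6209 − 0.052·7.4810 ≈ 1.2319.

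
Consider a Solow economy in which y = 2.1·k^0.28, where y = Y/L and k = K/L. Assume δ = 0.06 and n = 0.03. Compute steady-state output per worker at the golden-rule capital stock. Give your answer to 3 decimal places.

y_gold ≈ 4.357

The effective depreciation rate is n + δ = 0.03 + 0.06 = 0.09.
Setting f'(k) = n+δ gives 0.28·2.1·k^(0.28−1) = 0.09, hence k_gold = (0.28·2.1/0.09)^(1/0.72) ≈ 13.5560.
Output: y_gold = 2.1·k_gold^0.28 = 2.1·13.5560^0.28 ≈ 4.3573.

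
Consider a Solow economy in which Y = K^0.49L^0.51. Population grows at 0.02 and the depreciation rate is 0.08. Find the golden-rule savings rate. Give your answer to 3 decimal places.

The effective depreciation rate is n + δ = 0.02 + 0.08 = 0.1.
At the golden rule MPK = n+δ, and in any Cobb-Douglas steady state s = (n+δ)·k/y = MPK·k/y = capital's share 0.49.

s_gold = 0.490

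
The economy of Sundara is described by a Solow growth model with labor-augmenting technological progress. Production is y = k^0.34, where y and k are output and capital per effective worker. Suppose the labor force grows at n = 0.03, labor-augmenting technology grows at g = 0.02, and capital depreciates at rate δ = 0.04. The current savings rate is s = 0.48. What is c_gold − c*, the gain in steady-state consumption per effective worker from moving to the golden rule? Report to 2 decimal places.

n + g + δ = 0.03 + 0.02 + 0.04 = 0.09.
Current steady state (s = 0.48): k* = (0.48/0.09)^(1/0.66) ≈ 12.6332, y* = 12.6332^0.34 ≈ 2.3687, c* = (1−0.48)·2.3687 ≈ 1.2317.
Golden rule sets MPK = n+g+δ: 0.34·k^(0.34−1) = 0.09, so k_gold = (0.34/0.09)^(1/0.66) ≈ 7.4920.
y_gold = 7.4920^0.34 ≈ 1.9832, c_gold = y_gold − 0.09·k_gold ≈ 1.3089.
Gain: Δc = 1.3089 − 1.2317 ≈ 0.0772.

Δc ≈ 0.08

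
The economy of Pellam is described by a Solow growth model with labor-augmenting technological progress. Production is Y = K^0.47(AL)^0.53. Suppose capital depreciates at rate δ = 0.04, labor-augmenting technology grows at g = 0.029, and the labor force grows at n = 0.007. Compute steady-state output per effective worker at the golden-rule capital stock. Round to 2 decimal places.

y_gold ≈ 5.03

n + g + δ = 0.007 + 0.029 + 0.04 = 0.076.
Golden rule sets MPK = n+g+δ: 0.47·k^(0.47−1) = 0.076, so k_gold = (0.47/0.076)^(1/0.53) ≈ 31.1164.
Output: y_gold = k_gold^0.47 = 31.1164^0.47 ≈ 5.0316.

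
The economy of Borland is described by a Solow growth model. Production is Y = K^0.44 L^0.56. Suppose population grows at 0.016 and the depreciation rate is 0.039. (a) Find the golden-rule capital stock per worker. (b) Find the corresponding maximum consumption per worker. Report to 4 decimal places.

(a) k_gold ≈ 40.9884; (b) c_gold ≈ 2.8692

n + δ = 0.016 + 0.039 = 0.055.
Maximizing c = f(k) − (n+δ)·k gives f'(k) = n+δ, i.e. 0.44·k^(0.44−1) = 0.055, so k_gold = (0.44/0.055)^(1/0.56) ≈ 40.9884.
y_gold = 40.9884^0.44 ≈ 5.1235; c_gold = y_gold − 0.055·k_gold ≈ 2.8692.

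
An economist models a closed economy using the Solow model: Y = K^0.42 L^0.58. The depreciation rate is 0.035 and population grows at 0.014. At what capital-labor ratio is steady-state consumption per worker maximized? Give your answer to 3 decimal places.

k_gold ≈ 40.617

Break-even investment rate: n + δ = 0.014 + 0.035 = 0.049.
At the golden rule the marginal product of capital equals n+δ: 0.42·k^(0.42−1) = 0.049. Solving, k_gold = (0.42/0.049)^(1/0.58) ≈ 40.6174.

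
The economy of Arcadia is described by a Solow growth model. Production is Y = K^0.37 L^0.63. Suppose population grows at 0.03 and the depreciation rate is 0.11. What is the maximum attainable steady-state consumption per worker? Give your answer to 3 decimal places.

c_gold ≈ 1.115

n + δ = 0.03 + 0.11 = 0.14.
Golden rule sets MPK = n+δ: 0.37·k^(0.37−1) = 0.14, so k_gold = (0.37/0.14)^(1/0.63) ≈ 4.6769.
y_gold = 4.6769^0.37 ≈ 1.7696.
c_gold = y_gold − (n+δ)·k_gold = 1.7696 − 0.14·4.6769 ≈ 1.1149.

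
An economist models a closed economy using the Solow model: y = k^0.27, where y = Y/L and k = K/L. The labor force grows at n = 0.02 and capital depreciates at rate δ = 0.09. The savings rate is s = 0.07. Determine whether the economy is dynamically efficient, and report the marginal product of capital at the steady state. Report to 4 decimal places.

dynamically efficient; MPK ≈ 0.4243

Capital per worker breaks even when investment replaces (n + δ)·k; here n + δ = 0.11.
Steady-state k*: s·k^0.27 = 0.11·k gives k* = (0.07/0.11)^(1/0.73) ≈ 0.5384.
MPK = 0.27·0.5384^(-0.73) ≈ 0.4243.
MPK > n+δ = 0.11, so the economy is dynamically efficient (under-saving).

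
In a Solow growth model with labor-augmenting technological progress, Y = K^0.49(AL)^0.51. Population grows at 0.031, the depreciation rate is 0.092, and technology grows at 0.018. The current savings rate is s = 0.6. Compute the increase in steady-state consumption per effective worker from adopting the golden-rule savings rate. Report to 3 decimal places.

Δc ≈ 0.080

Capital per effective worker breaks even when investment replaces (n + g + δ)·k; here n + g + δ = 0.141.
Current steady state (s = 0.6): k* = (0.6/0.141)^(1/0.51) ≈ 17.1080, y* = 17.1080^0.49 ≈ 4.0204, c* = (1−0.6)·4.0204 ≈ 1.6082.
Golden rule sets MPK = n+g+δ: 0.49·k^(0.49−1) = 0.141, so k_gold = (0.49/0.141)^(1/0.51) ≈ 11.5011.
y_gold = 11.5011^0.49 ≈ 3.3095, c_gold = y_gold − 0.141·k_gold ≈ 1.6878.
Gain: Δc = 1.6878 − 1.6082 ≈ 0.0797.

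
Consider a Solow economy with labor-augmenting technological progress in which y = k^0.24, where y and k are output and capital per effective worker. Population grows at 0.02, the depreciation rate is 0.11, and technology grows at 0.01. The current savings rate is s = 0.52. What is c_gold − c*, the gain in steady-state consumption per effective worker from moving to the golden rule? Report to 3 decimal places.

n + g + δ = 0.02 + 0.01 + 0.11 = 0.14.
Current steady state (s = 0.52): k* = (0.52/0.14)^(1/0.76) ≈ 5.6213, y* = 5.6213^0.24 ≈ 1.5134, c* = (1−0.52)·1.5134 ≈ 0.7264.
Golden rule sets MPK = n+g+δ: 0.24·k^(0.24−1) = 0.14, so k_gold = (0.24/0.14)^(1/0.76) ≈ 2.0324.
y_gold = 2.0324^0.24 ≈ 1.1856, c_gold = y_gold − 0.14·k_gold ≈ 0.9010.
Gain: Δc = 0.9010 − 0.7264 ≈ 0.1746.

Δc ≈ 0.175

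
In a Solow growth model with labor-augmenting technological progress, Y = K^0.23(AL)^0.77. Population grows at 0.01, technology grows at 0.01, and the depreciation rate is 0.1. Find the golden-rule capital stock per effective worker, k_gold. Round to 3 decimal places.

k_gold ≈ 2.328

n + g + δ = 0.01 + 0.01 + 0.1 = 0.12.
Maximizing c = f(k) − (n+g+δ)·k gives f'(k) = n+g+δ, i.e. 0.23·k^(0.23−1) = 0.12, so k_gold = (0.23/0.12)^(1/0.77) ≈ 2.3278.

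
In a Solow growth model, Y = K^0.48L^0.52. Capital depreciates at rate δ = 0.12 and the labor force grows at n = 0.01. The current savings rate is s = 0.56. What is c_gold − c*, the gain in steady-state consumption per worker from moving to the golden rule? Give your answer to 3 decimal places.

Capital per worker breaks even when investment replaces (n + δ)·k; here n + δ = 0.13.
Current steady state (s = 0.56): k* = (0.56/0.13)^(1/0.52) ≈ 16.5845, y* = 16.5845^0.48 ≈ 3.8500, c* = (1−0.56)·3.8500 ≈ 1.6940.
Maximizing c = f(k) − (n+δ)·k gives f'(k) = n+δ, i.e. 0.48·k^(0.48−1) = 0.13, so k_gold = (0.48/0.13)^(1/0.52) ≈ 12.3298.
y_gold = 12.3298^0.48 ≈ 3.3393, c_gold = y_gold − 0.13·k_gold ≈ 1.7365.
Gain: Δc = 1.7365 − 1.6940 ≈ 0.0425.

Δc ≈ 0.042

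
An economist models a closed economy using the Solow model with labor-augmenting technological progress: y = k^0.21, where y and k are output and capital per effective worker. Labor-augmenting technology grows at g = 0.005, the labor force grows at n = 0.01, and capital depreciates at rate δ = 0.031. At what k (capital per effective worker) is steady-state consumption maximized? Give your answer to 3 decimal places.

n + g + δ = 0.01 + 0.005 + 0.031 = 0.046.
Setting f'(k) = n+g+δ gives 0.21·k^(0.21−1) = 0.046, hence k_gold = (0.21/0.046)^(1/0.79) ≈ 6.8354.

k_gold ≈ 6.835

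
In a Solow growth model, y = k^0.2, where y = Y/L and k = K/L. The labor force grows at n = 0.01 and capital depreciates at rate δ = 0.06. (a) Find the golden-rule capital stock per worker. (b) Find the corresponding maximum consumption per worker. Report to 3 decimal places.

(a) k_gold ≈ 3.715; (b) c_gold ≈ 1.040

n + δ = 0.01 + 0.06 = 0.07.
Setting f'(k) = n+δ gives 0.2·k^(0.2−1) = 0.07, hence k_gold = (0.2/0.07)^(1/0.8) ≈ 3.7146.
y_gold = 3.7146^0.2 ≈ 1.3001; c_gold = y_gold − 0.07·k_gold ≈ 1.0401.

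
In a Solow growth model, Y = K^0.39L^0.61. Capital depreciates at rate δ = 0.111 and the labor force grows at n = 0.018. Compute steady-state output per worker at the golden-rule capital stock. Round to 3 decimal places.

n + δ = 0.018 + 0.111 = 0.129.
Golden rule sets MPK = n+δ: 0.39·k^(0.39−1) = 0.129, so k_gold = (0.39/0.129)^(1/0.61) ≈ 6.1329.
Output: y_gold = k_gold^0.39 = 6.1329^0.39 ≈ 2.0286.

y_gold ≈ 2.029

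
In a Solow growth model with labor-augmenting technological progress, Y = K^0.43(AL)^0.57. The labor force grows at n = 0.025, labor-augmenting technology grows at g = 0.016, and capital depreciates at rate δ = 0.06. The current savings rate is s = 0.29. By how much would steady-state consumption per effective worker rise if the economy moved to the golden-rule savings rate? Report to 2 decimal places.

Δc ≈ 0.13

Break-even investment rate: n + g + δ = 0.025 + 0.016 + 0.06 = 0.101.
Current steady state (s = 0.29): k* = (0.29/0.101)^(1/0.57) ≈ 6.3627, y* = 6.3627^0.43 ≈ 2.2160, c* = (1−0.29)·2.2160 ≈ 1.5733.
At the golden rule the marginal product of capital equals n+g+δ: 0.43·k^(0.43−1) = 0.101. Solving, k_gold = (0.43/0.101)^(1/0.57) ≈ 12.6989.
y_gold = 12.6989^0.43 ≈ 2.9828, c_gold = y_gold − 0.101·k_gold ≈ 1.7002.
Gain: Δc = 1.7002 − 1.5733 ≈ 0.1268.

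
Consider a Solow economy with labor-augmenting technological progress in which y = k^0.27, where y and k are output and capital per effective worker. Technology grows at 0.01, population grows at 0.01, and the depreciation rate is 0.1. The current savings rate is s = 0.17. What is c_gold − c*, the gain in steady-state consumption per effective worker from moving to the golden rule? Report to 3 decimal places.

Break-even investment rate: n + g + δ = 0.01 + 0.01 + 0.1 = 0.12.
Current steady state (s = 0.17): k* = (0.17/0.12)^(1/0.73) ≈ 1.6114, y* = 1.6114^0.27 ≈ 1.1375, c* = (1−0.17)·1.1375 ≈ 0.9441.
Golden rule sets MPK = n+g+δ: 0.27·k^(0.27−1) = 0.12, so k_gold = (0.27/0.12)^(1/0.73) ≈ 3.0370.
y_gold = 3.0370^0.27 ≈ 1.3498, c_gold = y_gold − 0.12·k_gold ≈ 0.9853.
Gain: Δc = 0.9853 − 0.9441 ≈ 0.0412.

Δc ≈ 0.041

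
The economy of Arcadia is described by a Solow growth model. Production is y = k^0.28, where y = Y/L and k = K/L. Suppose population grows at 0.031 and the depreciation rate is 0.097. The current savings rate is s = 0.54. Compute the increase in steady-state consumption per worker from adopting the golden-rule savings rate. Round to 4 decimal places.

Δc ≈ 0.1710

Capital per worker breaks even when investment replaces (n + δ)·k; here n + δ = 0.128.
Current steady state (s = 0.54): k* = (0.54/0.128)^(1/0.72) ≈ 7.3843, y* = 7.3843^0.28 ≈ 1.7504, c* = (1−0.54)·1.7504 ≈ 0.8052.
At the golden rule the marginal product of capital equals n+δ: 0.28·k^(0.28−1) = 0.128. Solving, k_gold = (0.28/0.128)^(1/0.72) ≈ 2.9659.
y_gold = 2.9659^0.28 ≈ 1.3558, c_gold = y_gold − 0.128·k_gold ≈ 0.9762.
Gain: Δc = 0.9762 − 0.8052 ≈ 0.1710.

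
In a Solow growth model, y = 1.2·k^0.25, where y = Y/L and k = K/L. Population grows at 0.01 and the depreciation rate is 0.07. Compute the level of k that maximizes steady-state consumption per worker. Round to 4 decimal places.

n + δ = 0.01 + 0.07 = 0.08.
At the golden rule the marginal product of capital equals n+δ: 0.25·1.2·k^(0.25−1) = 0.08. Solving, k_gold = (0.25·1.2/0.08)^(1/0.75) ≈ 5.8261.

k_gold ≈ 5.8261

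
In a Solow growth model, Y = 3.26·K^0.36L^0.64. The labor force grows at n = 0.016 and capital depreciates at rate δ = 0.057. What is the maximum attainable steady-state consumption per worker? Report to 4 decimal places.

c_gold ≈ 9.9514

n + δ = 0.016 + 0.057 = 0.073.
At the golden rule the marginal product of capital equals n+δ: 0.36·3.26·k^(0.36−1) = 0.073. Solving, k_gold = (0.36·3.26/0.073)^(1/0.64) ≈ 76.6802.
y_gold = 3.26·76.6802^0.36 ≈ 15.5490.
c_gold = y_gold − (n+δ)·k_gold = 15.5490 − 0.073·76.6802 ≈ 9.9514.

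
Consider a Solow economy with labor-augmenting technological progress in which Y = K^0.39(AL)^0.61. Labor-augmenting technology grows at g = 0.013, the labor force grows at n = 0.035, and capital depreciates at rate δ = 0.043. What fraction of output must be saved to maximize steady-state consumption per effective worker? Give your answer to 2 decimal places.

Break-even investment rate: n + g + δ = 0.035 + 0.013 + 0.043 = 0.091.
At the golden rule MPK = n+g+δ, and in any Cobb-Douglas steady state s = (n+g+δ)·k/y = MPK·k/y = capital's share 0.39.

s_gold = 0.39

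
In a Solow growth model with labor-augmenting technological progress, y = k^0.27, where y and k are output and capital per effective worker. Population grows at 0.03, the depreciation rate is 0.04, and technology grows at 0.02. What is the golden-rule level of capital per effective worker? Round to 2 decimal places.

Capital per effective worker breaks even when investment replaces (n + g + δ)·k; here n + g + δ = 0.09.
Setting f'(k) = n+g+δ gives 0.27·k^(0.27−1) = 0.09, hence k_gold = (0.27/0.09)^(1/0.73) ≈ 4.5039.

k_gold ≈ 4.50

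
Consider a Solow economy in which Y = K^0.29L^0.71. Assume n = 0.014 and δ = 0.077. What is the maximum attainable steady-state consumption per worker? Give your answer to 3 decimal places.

c_gold ≈ 1.140

Break-even investment rate: n + δ = 0.014 + 0.077 = 0.091.
Setting f'(k) = n+δ gives 0.29·k^(0.29−1) = 0.091, hence k_gold = (0.29/0.091)^(1/0.71) ≈ 5.1163.
y_gold = 5.1163^0.29 ≈ 1.6054.
c_gold = y_gold − (n+δ)·k_gold = 1.6054 − 0.091·5.1163 ≈ 1.1399.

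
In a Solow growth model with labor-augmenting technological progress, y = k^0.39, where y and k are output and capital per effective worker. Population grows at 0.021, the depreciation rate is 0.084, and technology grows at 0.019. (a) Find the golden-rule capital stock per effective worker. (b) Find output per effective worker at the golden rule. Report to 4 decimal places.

(a) k_gold ≈ 6.5435; (b) y_gold ≈ 2.0805

Capital per effective worker breaks even when investment replaces (n + g + δ)·k; here n + g + δ = 0.124.
At the golden rule the marginal product of capital equals n+g+δ: 0.39·k^(0.39−1) = 0.124. Solving, k_gold = (0.39/0.124)^(1/0.61) ≈ 6.5435.
y_gold = 6.5435^0.39 ≈ 2.0805.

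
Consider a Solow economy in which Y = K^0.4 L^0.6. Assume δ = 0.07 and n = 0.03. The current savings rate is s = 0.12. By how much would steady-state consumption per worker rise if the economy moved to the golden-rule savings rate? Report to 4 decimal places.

The effective depreciation rate is n + δ = 0.03 + 0.07 = 0.1.
Current steady state (s = 0.12): k* = (0.12/0.1)^(1/0.6) ≈ 1.3551, y* = 1.3551^0.4 ≈ 1.1292, c* = (1−0.12)·1.1292 ≈ 0.9937.
Setting f'(k) = n+δ gives 0.4·k^(0.4−1) = 0.1, hence k_gold = (0.4/0.1)^(1/0.6) ≈ 10.0794.
y_gold = 10.0794^0.4 ≈ 2.5198, c_gold = y_gold − 0.1·k_gold ≈ 1.5119.
Gain: Δc = 1.5119 − 0.9937 ≈ 0.5182.

Δc ≈ 0.5182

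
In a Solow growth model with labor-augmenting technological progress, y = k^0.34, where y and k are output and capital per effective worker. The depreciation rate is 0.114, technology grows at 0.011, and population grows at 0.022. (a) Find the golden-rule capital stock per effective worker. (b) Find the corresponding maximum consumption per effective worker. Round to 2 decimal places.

Break-even investment rate: n + g + δ = 0.022 + 0.011 + 0.114 = 0.147.
At the golden rule the marginal product of capital equals n+g+δ: 0.34·k^(0.34−1) = 0.147. Solving, k_gold = (0.34/0.147)^(1/0.66) ≈ 3.5625.
y_gold = 3.5625^0.34 ≈ 1.5403; c_gold = y_gold − 0.147·k_gold ≈ 1.0166.

(a) k_gold ≈ 3.56; (b) c_gold ≈ 1.02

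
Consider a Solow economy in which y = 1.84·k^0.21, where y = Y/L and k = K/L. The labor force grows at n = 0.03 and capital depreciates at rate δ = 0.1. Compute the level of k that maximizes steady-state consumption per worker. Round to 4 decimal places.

Capital per worker breaks even when investment replaces (n + δ)·k; here n + δ = 0.13.
Maximizing c = f(k) − (n+δ)·k gives f'(k) = n+δ, i.e. 0.21·1.84·k^(0.21−1) = 0.13, so k_gold = (0.21·1.84/0.13)^(1/0.79) ≈ 3.9706.

k_gold ≈ 3.9706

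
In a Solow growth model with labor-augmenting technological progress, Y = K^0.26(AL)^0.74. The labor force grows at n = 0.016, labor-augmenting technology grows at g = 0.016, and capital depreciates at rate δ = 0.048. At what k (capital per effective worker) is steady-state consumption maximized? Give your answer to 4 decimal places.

k_gold ≈ 4.9174

Capital per effective worker breaks even when investment replaces (n + g + δ)·k; here n + g + δ = 0.08.
At the golden rule the marginal product of capital equals n+g+δ: 0.26·k^(0.26−1) = 0.08. Solving, k_gold = (0.26/0.08)^(1/0.74) ≈ 4.9174.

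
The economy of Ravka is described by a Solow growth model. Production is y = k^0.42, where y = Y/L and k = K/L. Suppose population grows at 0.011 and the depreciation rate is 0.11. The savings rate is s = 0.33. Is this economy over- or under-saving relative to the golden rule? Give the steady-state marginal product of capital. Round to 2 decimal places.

Capital per worker breaks even when investment replaces (n + δ)·k; here n + δ = 0.121.
Steady-state k*: s·k^0.42 = 0.121·k gives k* = (0.33/0.121)^(1/0.58) ≈ 5.6397.
MPK = 0.42·5.6397^(-0.58) ≈ 0.1540.
MPK > n+δ = 0.121, so the economy is dynamically efficient (under-saving).

under-saving; MPK ≈ 0.15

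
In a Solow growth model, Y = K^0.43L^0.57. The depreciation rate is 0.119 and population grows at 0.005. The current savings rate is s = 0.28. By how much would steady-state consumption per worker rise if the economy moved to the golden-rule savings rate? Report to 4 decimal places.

Δc ≈ 0.1254

n + δ = 0.005 + 0.119 = 0.124.
Current steady state (s = 0.28): k* = (0.28/0.124)^(1/0.57) ≈ 4.1744, y* = 4.1744^0.43 ≈ 1.8486, c* = (1−0.28)·1.8486 ≈ 1.3310.
At the golden rule the marginal product of capital equals n+δ: 0.43·k^(0.43−1) = 0.124. Solving, k_gold = (0.43/0.124)^(1/0.57) ≈ 8.8603.
y_gold = 8.8603^0.43 ≈ 2.5551, c_gold = y_gold − 0.124·k_gold ≈ 1.4564.
Gain: Δc = 1.4564 − 1.3310 ≈ 0.1254.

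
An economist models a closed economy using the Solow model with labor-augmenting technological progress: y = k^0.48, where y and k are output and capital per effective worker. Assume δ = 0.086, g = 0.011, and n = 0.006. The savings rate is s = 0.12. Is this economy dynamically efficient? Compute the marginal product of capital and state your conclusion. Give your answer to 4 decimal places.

dynamically efficient; MPK ≈ 0.4120

n + g + δ = 0.006 + 0.011 + 0.086 = 0.103.
Steady-state k*: s·k^0.48 = 0.103·k gives k* = (0.12/0.103)^(1/0.52) ≈ 1.3415.
MPK = 0.48·1.3415^(-0.52) ≈ 0.4120.
MPK > n+g+δ = 0.103, so the economy is dynamically efficient (under-saving).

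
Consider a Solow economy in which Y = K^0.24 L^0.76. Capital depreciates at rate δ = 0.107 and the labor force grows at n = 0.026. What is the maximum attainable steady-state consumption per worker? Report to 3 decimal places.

c_gold ≈ 0.916

Capital per worker breaks even when investment replaces (n + δ)·k; here n + δ = 0.133.
Golden rule sets MPK = n+δ: 0.24·k^(0.24−1) = 0.133, so k_gold = (0.24/0.133)^(1/0.76) ≈ 2.1743.
y_gold = 2.1743^0.24 ≈ 1.2049.
c_gold = y_gold − (n+δ)·k_gold = 1.2049 − 0.133·2.1743 ≈ 0.9157.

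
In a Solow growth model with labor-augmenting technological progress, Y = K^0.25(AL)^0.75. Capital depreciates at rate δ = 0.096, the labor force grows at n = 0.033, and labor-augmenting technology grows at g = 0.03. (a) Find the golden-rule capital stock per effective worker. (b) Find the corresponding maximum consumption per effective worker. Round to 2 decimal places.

The effective depreciation rate is n + g + δ = 0.033 + 0.03 + 0.096 = 0.159.
Setting f'(k) = n+g+δ gives 0.25·k^(0.25−1) = 0.159, hence k_gold = (0.25/0.159)^(1/0.75) ≈ 1.8283.
y_gold = 1.8283^0.25 ≈ 1.1628; c_gold = y_gold − 0.159·k_gold ≈ 0.8721.

(a) k_gold ≈ 1.83; (b) c_gold ≈ 0.87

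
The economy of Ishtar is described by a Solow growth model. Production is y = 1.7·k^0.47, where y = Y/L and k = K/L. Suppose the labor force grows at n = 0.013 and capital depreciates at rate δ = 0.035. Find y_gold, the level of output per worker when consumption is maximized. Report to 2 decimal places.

y_gold ≈ 20.58

Break-even investment rate: n + δ = 0.013 + 0.035 = 0.048.
Setting f'(k) = n+δ gives 0.47·1.7·k^(0.47−1) = 0.048, hence k_gold = (0.47·1.7/0.048)^(1/0.53) ≈ 201.5348.
Output: y_gold = 1.7·k_gold^0.47 = 1.7·201.5348^0.47 ≈ 20.5823.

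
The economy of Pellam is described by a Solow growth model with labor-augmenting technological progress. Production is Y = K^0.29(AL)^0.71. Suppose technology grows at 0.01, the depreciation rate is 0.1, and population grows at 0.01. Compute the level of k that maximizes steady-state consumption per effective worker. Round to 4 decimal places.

Break-even investment rate: n + g + δ = 0.01 + 0.01 + 0.1 = 0.12.
At the golden rule the marginal product of capital equals n+g+δ: 0.29·k^(0.29−1) = 0.12. Solving, k_gold = (0.29/0.12)^(1/0.71) ≈ 3.4653.

k_gold ≈ 3.4653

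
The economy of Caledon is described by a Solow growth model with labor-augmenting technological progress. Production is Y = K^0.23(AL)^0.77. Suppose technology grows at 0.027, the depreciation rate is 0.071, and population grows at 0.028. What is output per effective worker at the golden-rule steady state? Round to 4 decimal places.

y_gold ≈ 1.1969

The effective depreciation rate is n + g + δ = 0.028 + 0.027 + 0.071 = 0.126.
Setting f'(k) = n+g+δ gives 0.23·k^(0.23−1) = 0.126, hence k_gold = (0.23/0.126)^(1/0.77) ≈ 2.1849.
Output: y_gold = k_gold^0.23 = 2.1849^0.23 ≈ 1.1969.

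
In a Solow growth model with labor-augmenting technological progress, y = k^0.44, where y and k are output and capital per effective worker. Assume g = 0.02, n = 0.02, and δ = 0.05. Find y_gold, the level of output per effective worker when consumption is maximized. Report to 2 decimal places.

y_gold ≈ 3.48

The effective depreciation rate is n + g + δ = 0.02 + 0.02 + 0.05 = 0.09.
Golden rule sets MPK = n+g+δ: 0.44·k^(0.44−1) = 0.09, so k_gold = (0.44/0.09)^(1/0.56) ≈ 17.0111.
Output: y_gold = k_gold^0.44 = 17.0111^0.44 ≈ 3.4795.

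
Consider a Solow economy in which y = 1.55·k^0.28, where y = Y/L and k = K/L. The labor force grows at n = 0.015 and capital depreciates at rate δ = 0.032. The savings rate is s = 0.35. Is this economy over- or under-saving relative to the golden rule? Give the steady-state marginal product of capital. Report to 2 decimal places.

over-saving; MPK ≈ 0.04

n + δ = 0.015 + 0.032 = 0.047.
Steady-state k*: s·A·k^0.28 = 0.047·k gives k* = (0.35·1.55/0.047)^(1/0.72) ≈ 29.8827.
MPK = 0.28·1.55·29.8827^(-0.72) ≈ 0.0376.
MPK < n+δ = 0.047, so the economy is dynamically inefficient (over-saving).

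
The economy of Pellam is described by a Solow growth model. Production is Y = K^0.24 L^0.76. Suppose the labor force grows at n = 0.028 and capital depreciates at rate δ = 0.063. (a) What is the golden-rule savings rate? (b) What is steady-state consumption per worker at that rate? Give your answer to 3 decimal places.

Break-even investment rate: n + δ = 0.028 + 0.063 = 0.091.
For Cobb-Douglas, s_gold equals capital's share: s_gold = 0.24.
Setting f'(k) = n+δ gives 0.24·k^(0.24−1) = 0.091, hence k_gold = (0.24/0.091)^(1/0.76) ≈ 3.5824.
y_gold = 3.5824^0.24 ≈ 1.3583; c_gold = (1−0.24)·y_gold ≈ 1.0323.

(a) s_gold = 0.240; (b) c_gold ≈ 1.032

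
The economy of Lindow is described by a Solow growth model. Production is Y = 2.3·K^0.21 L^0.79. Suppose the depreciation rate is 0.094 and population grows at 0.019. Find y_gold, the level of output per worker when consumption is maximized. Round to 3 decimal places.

Break-even investment rate: n + δ = 0.019 + 0.094 = 0.113.
Setting f'(k) = n+δ gives 0.21·2.3·k^(0.21−1) = 0.113, hence k_gold = (0.21·2.3/0.113)^(1/0.79) ≈ 6.2888.
Output: y_gold = 2.3·k_gold^0.21 = 2.3·6.2888^0.21 ≈ 3.3840.

y_gold ≈ 3.384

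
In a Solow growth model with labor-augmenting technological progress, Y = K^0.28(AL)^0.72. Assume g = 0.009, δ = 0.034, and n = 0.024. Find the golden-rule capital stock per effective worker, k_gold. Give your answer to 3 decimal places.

k_gold ≈ 7.288

The effective depreciation rate is n + g + δ = 0.024 + 0.009 + 0.034 = 0.067.
Maximizing c = f(k) − (n+g+δ)·k gives f'(k) = n+g+δ, i.e. 0.28·k^(0.28−1) = 0.067, so k_gold = (0.28/0.067)^(1/0.72) ≈ 7.2881.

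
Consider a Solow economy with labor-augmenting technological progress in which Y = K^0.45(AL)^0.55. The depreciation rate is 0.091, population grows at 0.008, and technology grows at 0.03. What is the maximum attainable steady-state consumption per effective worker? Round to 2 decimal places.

Capital per effective worker breaks even when investment replaces (n + g + δ)·k; here n + g + δ = 0.129.
Setting f'(k) = n+g+δ gives 0.45·k^(0.45−1) = 0.129, hence k_gold = (0.45/0.129)^(1/0.55) ≈ 9.6959.
y_gold = 9.6959^0.45 ≈ 2.7795.
c_gold = y_gold − (n+g+δ)·k_gold = 2.7795 − 0.129·9.6959 ≈ 1.5287.

c_gold ≈ 1.53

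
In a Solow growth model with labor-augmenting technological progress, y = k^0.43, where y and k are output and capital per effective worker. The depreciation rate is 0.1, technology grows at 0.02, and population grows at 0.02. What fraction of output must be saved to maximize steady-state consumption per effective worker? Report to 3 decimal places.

s_gold = 0.430

n + g + δ = 0.02 + 0.02 + 0.1 = 0.14.
At the golden rule MPK = n+g+δ, and in any Cobb-Douglas steady state s = (n+g+δ)·k/y = MPK·k/y = capital's share 0.43.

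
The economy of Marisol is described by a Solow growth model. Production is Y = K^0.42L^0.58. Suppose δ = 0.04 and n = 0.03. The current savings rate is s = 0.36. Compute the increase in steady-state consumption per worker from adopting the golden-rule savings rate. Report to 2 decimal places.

Δc ≈ 0.03

Capital per worker breaks even when investment replaces (n + δ)·k; here n + δ = 0.07.
Current steady state (s = 0.36): k* = (0.36/0.07)^(1/0.58) ≈ 16.8351, y* = 16.8351^0.42 ≈ 3.2735, c* = (1−0.36)·3.2735 ≈ 2.0950.
At the golden rule the marginal product of capital equals n+δ: 0.42·k^(0.42−1) = 0.07. Solving, k_gold = (0.42/0.07)^(1/0.58) ≈ 21.9604.
y_gold = 21.9604^0.42 ≈ 3.6601, c_gold = y_gold − 0.07·k_gold ≈ 2.1228.
Gain: Δc = 2.1228 − 2.0950 ≈ 0.0278.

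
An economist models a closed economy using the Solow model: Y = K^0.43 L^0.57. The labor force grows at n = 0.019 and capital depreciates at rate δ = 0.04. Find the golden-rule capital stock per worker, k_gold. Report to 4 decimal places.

Capital per worker breaks even when investment replaces (n + δ)·k; here n + δ = 0.059.
Golden rule sets MPK = n+δ: 0.43·k^(0.43−1) = 0.059, so k_gold = (0.43/0.059)^(1/0.57) ≈ 32.6109.

k_gold ≈ 32.6109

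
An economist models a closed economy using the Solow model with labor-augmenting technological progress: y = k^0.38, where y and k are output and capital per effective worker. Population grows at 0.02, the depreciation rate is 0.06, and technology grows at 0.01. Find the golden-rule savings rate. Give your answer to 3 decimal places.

Break-even investment rate: n + g + δ = 0.02 + 0.01 + 0.06 = 0.09.
At the golden rule MPK = n+g+δ, and in any Cobb-Douglas steady state s = (n+g+δ)·k/y = MPK·k/y = capital's share 0.38.

s_gold = 0.380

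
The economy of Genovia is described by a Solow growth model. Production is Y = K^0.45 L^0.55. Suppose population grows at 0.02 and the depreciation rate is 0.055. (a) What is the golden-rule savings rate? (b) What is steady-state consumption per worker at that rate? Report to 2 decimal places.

Break-even investment rate: n + δ = 0.02 + 0.055 = 0.075.
For Cobb-Douglas, s_gold equals capital's share: s_gold = 0.45.
Maximizing c = f(k) − (n+δ)·k gives f'(k) = n+δ, i.e. 0.45·k^(0.45−1) = 0.075, so k_gold = (0.45/0.075)^(1/0.55) ≈ 25.9908.
y_gold = 25.9908^0.45 ≈ 4.3318; c_gold = (1−0.45)·y_gold ≈ 2.3825.

(a) s_gold = 0.45; (b) c_gold ≈ 2.38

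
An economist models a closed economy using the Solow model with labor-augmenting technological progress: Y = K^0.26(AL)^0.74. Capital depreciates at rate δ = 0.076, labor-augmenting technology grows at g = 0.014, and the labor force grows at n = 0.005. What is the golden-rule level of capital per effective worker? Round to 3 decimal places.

k_gold ≈ 3.898

Break-even investment rate: n + g + δ = 0.005 + 0.014 + 0.076 = 0.095.
At the golden rule the marginal product of capital equals n+g+δ: 0.26·k^(0.26−1) = 0.095. Solving, k_gold = (0.26/0.095)^(1/0.74) ≈ 3.8983.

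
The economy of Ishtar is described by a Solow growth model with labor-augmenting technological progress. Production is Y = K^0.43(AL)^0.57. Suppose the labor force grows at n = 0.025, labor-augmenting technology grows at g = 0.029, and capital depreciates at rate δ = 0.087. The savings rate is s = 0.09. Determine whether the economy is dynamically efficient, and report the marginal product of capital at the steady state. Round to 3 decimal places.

Capital per effective worker breaks even when investment replaces (n + g + δ)·k; here n + g + δ = 0.141.
Steady-state k*: s·k^0.43 = 0.141·k gives k* = (0.09/0.141)^(1/0.57) ≈ 0.4549.
MPK = 0.43·0.4549^(-0.57) ≈ 0.6737.
MPK > n+g+δ = 0.141, so the economy is dynamically efficient (under-saving).

dynamically efficient; MPK ≈ 0.674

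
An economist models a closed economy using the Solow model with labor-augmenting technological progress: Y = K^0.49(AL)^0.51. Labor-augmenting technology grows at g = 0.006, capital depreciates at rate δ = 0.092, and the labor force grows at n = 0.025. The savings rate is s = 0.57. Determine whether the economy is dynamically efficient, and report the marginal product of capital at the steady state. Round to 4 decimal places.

dynamically inefficient; MPK ≈ 0.1057

The effective depreciation rate is n + g + δ = 0.025 + 0.006 + 0.092 = 0.123.
Steady-state k*: s·k^0.49 = 0.123·k gives k* = (0.57/0.123)^(1/0.51) ≈ 20.2219.
MPK = 0.49·20.2219^(-0.51) ≈ 0.1057.
MPK < n+g+δ = 0.123, so the economy is dynamically inefficient (over-saving).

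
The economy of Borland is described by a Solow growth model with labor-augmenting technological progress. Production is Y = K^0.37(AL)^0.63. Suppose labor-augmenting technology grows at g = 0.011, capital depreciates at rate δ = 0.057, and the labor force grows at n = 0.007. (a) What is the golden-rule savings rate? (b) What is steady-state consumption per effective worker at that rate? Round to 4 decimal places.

(a) s_gold = 0.3700; (b) c_gold ≈ 1.6085

n + g + δ = 0.007 + 0.011 + 0.057 = 0.075.
For Cobb-Douglas, s_gold equals capital's share: s_gold = 0.37.
Setting f'(k) = n+g+δ gives 0.37·k^(0.37−1) = 0.075, hence k_gold = (0.37/0.075)^(1/0.63) ≈ 12.5957.
y_gold = 12.5957^0.37 ≈ 2.5532; c_gold = (1−0.37)·y_gold ≈ 1.6085.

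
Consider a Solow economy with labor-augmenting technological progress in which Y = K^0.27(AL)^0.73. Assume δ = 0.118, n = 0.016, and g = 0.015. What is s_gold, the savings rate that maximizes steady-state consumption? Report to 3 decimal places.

s_gold = 0.270

Capital per effective worker breaks even when investment replaces (n + g + δ)·k; here n + g + δ = 0.149.
At the golden rule MPK = n+g+δ, and in any Cobb-Douglas steady state s = (n+g+δ)·k/y = MPK·k/y = capital's share 0.27.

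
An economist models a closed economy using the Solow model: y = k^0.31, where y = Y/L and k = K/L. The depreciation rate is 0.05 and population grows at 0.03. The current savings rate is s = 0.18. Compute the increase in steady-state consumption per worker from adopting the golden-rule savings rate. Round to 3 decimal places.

Break-even investment rate: n + δ = 0.03 + 0.05 = 0.08.
Current steady state (s = 0.18): k* = (0.18/0.08)^(1/0.69) ≈ 3.2390, y* = 3.2390^0.31 ≈ 1.4396, c* = (1−0.18)·1.4396 ≈ 1.1804.
Maximizing c = f(k) − (n+δ)·k gives f'(k) = n+δ, i.e. 0.31·k^(0.31−1) = 0.08, so k_gold = (0.31/0.08)^(1/0.69) ≈ 7.1214.
y_gold = 7.1214^0.31 ≈ 1.8378, c_gold = y_gold − 0.08·k_gold ≈ 1.2681.
Gain: Δc = 1.2681 − 1.1804 ≈ 0.0876.

Δc ≈ 0.088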